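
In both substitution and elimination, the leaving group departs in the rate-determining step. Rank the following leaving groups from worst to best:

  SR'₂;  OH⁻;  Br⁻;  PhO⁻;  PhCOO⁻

OH⁻ < PhO⁻ < PhCOO⁻ < SR'₂ < Br⁻

Leaving-group ability tracks the stability of the departed species; conjugate-acid pKₐ is the usual yardstick (lower pKₐ → better LG).
Br⁻: pKₐ(HBr) ≈ -9 — weak base; good leaving group
SR'₂: pKₐ(R'₂SH⁺) ≈ -7 — neutral; leaves from a sulfonium salt (R–SR'₂⁺)
PhCOO⁻: pKₐ(C₆H₅COOH) ≈ 4.2 — aryl carboxylate
PhO⁻: pKₐ(C₆H₅OH (phenol)) ≈ 10 — resonance into the ring helps, but still a poor LG
OH⁻: pKₐ(H₂O) ≈ 15.7 — strong base; essentially never leaves without prior activation
Reversing gives the worst-to-best order requested.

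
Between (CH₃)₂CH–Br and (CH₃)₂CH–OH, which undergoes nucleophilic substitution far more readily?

(CH₃)₂CH–Br

From (CH₃)₂CH–OH the departing group would be OH⁻ (pKₐ(H₂O) ≈ 15.7). Strong base; essentially never leaves without prior activation.
From (CH₃)₂CH–Br the leaving group is Br⁻ (pKₐ(HBr) ≈ -9). Weak base; good leaving group.
(In practice (CH₃)₂CH–Br is made from (CH₃)₂CH–OH by treatment with PBr₃, replacing the hydroxyl with bromide.)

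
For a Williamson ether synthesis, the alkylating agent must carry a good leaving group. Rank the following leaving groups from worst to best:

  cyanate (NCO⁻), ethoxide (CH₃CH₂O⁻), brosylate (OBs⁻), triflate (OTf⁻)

ethoxide (CH₃CH₂O⁻) < cyanate (NCO⁻) < brosylate (OBs⁻) < triflate (OTf⁻)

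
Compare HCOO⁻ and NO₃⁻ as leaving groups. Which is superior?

NO₃⁻

NO₃⁻ is the better leaving group.
pKₐ(HNO₃) ≈ -1.3 versus pKₐ(HCOOH) ≈ 3.8: NO₃⁻ is the much weaker base.
Resonance-delocalised over three oxygens.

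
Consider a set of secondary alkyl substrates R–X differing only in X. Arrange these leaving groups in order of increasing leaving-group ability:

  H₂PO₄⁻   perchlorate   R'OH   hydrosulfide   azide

The more stable X⁻ (or X) is on its own — i.e. the weaker a base it is — the better a leaving group it makes.
perchlorate: pKₐ(HClO₄) ≈ -10
R'OH: pKₐ(R'OH₂⁺) ≈ -2.4 — neutral; leaves from a protonated ether (an oxonium ion, R–O(H)R'⁺)
H₂PO₄⁻: pKₐ(H₃PO₄) ≈ 2.1
azide: pKₐ(HN₃) ≈ 4.7 — linear, resonance-stabilised
hydrosulfide: pKₐ(H₂S) ≈ 7
Reversing gives the worst-to-best order requested.

hydrosulfide < azide < H₂PO₄⁻ < R'OH < perchlorate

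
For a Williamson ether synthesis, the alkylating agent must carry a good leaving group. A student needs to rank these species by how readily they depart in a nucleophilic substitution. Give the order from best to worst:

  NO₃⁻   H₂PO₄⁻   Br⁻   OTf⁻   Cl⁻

OTf⁻: pKₐ(CF₃SO₃H (triflic acid)) ≈ -14
Br⁻: pKₐ(HBr) ≈ -9 — weak base; good leaving group
Cl⁻: pKₐ(HCl) ≈ -7 — moderately weak base
NO₃⁻: pKₐ(HNO₃) ≈ -1.3 — resonance-delocalised over three oxygens
H₂PO₄⁻: pKₐ(H₃PO₄) ≈ 2.1

OTf⁻ > Br⁻ > Cl⁻ > NO₃⁻ > H₂PO₄⁻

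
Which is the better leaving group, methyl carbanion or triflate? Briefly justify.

triflate

triflate is the better leaving group.
pKₐ(CF₃SO₃H (triflic acid)) ≈ -14 versus pKₐ(CH₄) ≈ 48: triflate is the much weaker base.
Charge spread over three oxygens and a CF₃ group; the premier leaving group in synthesis.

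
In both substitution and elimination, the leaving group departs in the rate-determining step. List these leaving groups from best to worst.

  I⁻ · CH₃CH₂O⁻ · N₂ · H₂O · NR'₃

N₂ > I⁻ > H₂O > NR'₃ > CH₃CH₂O⁻

N₂: no meaningful conjugate acid; N₂ departs as an exceptionally stable neutral molecule
I⁻: pKₐ(HI) ≈ -10
H₂O: pKₐ(H₃O⁺) ≈ -1.7
NR'₃: pKₐ(R'₃NH⁺) ≈ 10.7
CH₃CH₂O⁻: pKₐ(CH₃CH₂OH) ≈ 16 — strong base; alkoxides do not leave unassisted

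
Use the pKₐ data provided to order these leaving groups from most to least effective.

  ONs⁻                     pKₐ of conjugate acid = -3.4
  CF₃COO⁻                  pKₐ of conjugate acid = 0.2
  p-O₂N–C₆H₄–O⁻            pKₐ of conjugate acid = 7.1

ONs⁻ > CF₃COO⁻ > p-O₂N–C₆H₄–O⁻

Lower conjugate-acid pKₐ ⇒ weaker base ⇒ better leaving group.
Sorting by the given values: ONs⁻ (-3.4), CF₃COO⁻ (0.2), p-O₂N–C₆H₄–O⁻ (7.1).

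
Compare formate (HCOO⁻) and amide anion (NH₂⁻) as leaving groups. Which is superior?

formate (HCOO⁻)

formate (HCOO⁻) is the better leaving group.
pKₐ(HCOOH) ≈ 3.8 versus pKₐ(NH₃) ≈ 38: formate (HCOO⁻) is the much weaker base.
Resonance-stabilised carboxylate.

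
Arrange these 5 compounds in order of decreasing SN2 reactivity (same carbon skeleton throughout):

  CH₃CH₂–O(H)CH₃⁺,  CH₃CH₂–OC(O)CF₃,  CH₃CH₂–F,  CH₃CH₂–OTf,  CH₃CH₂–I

Identical carbon frameworks mean the comparison reduces to leaving-group quality.
Rank by basicity of the departing species: weakest base leaves most easily.
CH₃CH₂–OTf loses OTf⁻: pKₐ(CF₃SO₃H (triflic acid)) ≈ -14
CH₃CH₂–I loses I⁻: pKₐ(HI) ≈ -10
CH₃CH₂–O(H)CH₃⁺ loses R'OH: pKₐ(R'OH₂⁺) ≈ -2.4
CH₃CH₂–OC(O)CF₃ loses CF₃COO⁻: pKₐ(CF₃COOH) ≈ 0.2
CH₃CH₂–F loses F⁻: pKₐ(HF) ≈ 3.2

CH₃CH₂–OTf > CH₃CH₂–I > CH₃CH₂–O(H)CH₃⁺ > CH₃CH₂–OC(O)CF₃ > CH₃CH₂–F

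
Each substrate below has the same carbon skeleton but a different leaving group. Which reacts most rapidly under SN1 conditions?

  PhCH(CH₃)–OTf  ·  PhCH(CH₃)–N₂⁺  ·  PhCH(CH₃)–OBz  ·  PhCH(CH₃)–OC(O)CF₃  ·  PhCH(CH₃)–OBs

Same R in every case — rank the leaving groups.
Leaving-group ability tracks the stability of the departed species; conjugate-acid pKₐ is the usual yardstick (lower pKₐ → better LG).
PhCH(CH₃)–N₂⁺ loses N₂: no meaningful conjugate acid; N₂ departs as an exceptionally stable neutral molecule
PhCH(CH₃)–OTf loses OTf⁻: pKₐ(CF₃SO₃H (triflic acid)) ≈ -14
PhCH(CH₃)–OBs loses OBs⁻: pKₐ(p-BrC₆H₄SO₃H) ≈ -2.8
PhCH(CH₃)–OC(O)CF₃ loses CF₃COO⁻: pKₐ(CF₃COOH) ≈ 0.2
PhCH(CH₃)–OBz loses PhCOO⁻: pKₐ(C₆H₅COOH) ≈ 4.2

PhCH(CH₃)–N₂⁺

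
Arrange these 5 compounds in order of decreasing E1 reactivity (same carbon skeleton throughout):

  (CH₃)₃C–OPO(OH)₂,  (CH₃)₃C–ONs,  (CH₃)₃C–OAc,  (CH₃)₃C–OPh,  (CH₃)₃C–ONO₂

(CH₃)₃C–ONs > (CH₃)₃C–ONO₂ > (CH₃)₃C–OPO(OH)₂ > (CH₃)₃C–OAc > (CH₃)₃C–OPh

With the same alkyl group throughout, only the leaving group differentiates the rates.
The more stable X⁻ (or X) is on its own — i.e. the weaker a base it is — the better a leaving group it makes.
(CH₃)₃C–ONs loses ONs⁻: pKₐ(p-O₂NC₆H₄SO₃H) ≈ -3.5
(CH₃)₃C–ONO₂ loses NO₃⁻: pKₐ(HNO₃) ≈ -1.3
(CH₃)₃C–OPO(OH)₂ loses H₂PO₄⁻: pKₐ(H₃PO₄) ≈ 2.1
(CH₃)₃C–OAc loses AcO⁻: pKₐ(CH₃COOH) ≈ 4.8
(CH₃)₃C–OPh loses PhO⁻: pKₐ(C₆H₅OH (phenol)) ≈ 10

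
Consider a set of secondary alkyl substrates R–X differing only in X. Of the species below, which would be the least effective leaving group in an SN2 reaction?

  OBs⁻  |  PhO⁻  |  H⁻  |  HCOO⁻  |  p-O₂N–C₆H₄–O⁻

H⁻

OBs⁻: pKₐ(p-BrC₆H₄SO₃H) ≈ -2.8
HCOO⁻: pKₐ(HCOOH) ≈ 3.8
p-O₂N–C₆H₄–O⁻: pKₐ(p-nitrophenol) ≈ 7.2
PhO⁻: pKₐ(C₆H₅OH (phenol)) ≈ 10
H⁻: pKₐ(H₂) ≈ 36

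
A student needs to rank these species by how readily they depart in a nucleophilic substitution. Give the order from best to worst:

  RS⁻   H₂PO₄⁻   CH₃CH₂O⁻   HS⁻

H₂PO₄⁻ > HS⁻ > RS⁻ > CH₃CH₂O⁻

Rank by basicity of the departing species: weakest base leaves most easily.
H₂PO₄⁻: pKₐ(H₃PO₄) ≈ 2.1 — moderate base; biological leaving group after further activation
HS⁻: pKₐ(H₂S) ≈ 7
RS⁻: pKₐ(RSH (a thiol)) ≈ 10.5 — moderately basic; rarely leaves without activation
CH₃CH₂O⁻: pKₐ(CH₃CH₂OH) ≈ 16 — strong base; alkoxides do not leave unassisted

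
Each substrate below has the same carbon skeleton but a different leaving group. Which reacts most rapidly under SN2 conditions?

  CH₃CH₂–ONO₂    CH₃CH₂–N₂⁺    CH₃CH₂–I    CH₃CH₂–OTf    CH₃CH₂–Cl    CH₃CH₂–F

Identical carbon frameworks mean the comparison reduces to leaving-group quality.
A good leaving group is a weak base: the lower the pKₐ of its conjugate acid, the more readily it departs.
CH₃CH₂–N₂⁺ loses N₂: no meaningful conjugate acid; N₂ departs as an exceptionally stable neutral molecule
CH₃CH₂–OTf loses OTf⁻: pKₐ(CF₃SO₃H (triflic acid)) ≈ -14
CH₃CH₂–I loses I⁻: pKₐ(HI) ≈ -10
CH₃CH₂–Cl loses Cl⁻: pKₐ(HCl) ≈ -7
CH₃CH₂–ONO₂ loses NO₃⁻: pKₐ(HNO₃) ≈ -1.3
CH₃CH₂–F loses F⁻: pKₐ(HF) ≈ 3.2

CH₃CH₂–N₂⁺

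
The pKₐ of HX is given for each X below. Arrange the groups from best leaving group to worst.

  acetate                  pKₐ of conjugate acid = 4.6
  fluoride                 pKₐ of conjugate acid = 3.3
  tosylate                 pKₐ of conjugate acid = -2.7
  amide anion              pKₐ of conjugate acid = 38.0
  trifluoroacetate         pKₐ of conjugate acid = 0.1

tosylate > trifluoroacetate > fluoride > acetate > amide anion

Lower conjugate-acid pKₐ ⇒ weaker base ⇒ better leaving group.
Sorting by the given values: tosylate (-2.7), trifluoroacetate (0.1), fluoride (3.3), acetate (4.6), amide anion (38.0).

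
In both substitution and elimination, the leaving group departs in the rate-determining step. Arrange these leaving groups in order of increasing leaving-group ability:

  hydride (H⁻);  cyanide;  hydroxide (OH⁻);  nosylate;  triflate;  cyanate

hydride (H⁻) < hydroxide (OH⁻) < cyanide < cyanate < nosylate < triflate

A good leaving group is a weak base: the lower the pKₐ of its conjugate acid, the more readily it departs.
triflate: pKₐ(CF₃SO₃H (triflic acid)) ≈ -14
nosylate: pKₐ(p-O₂NC₆H₄SO₃H) ≈ -3.5
cyanate: pKₐ(HOCN) ≈ 3.5
cyanide: pKₐ(HCN) ≈ 9.2
hydroxide (OH⁻): pKₐ(H₂O) ≈ 15.7
hydride (H⁻): pKₐ(H₂) ≈ 36
Reversing gives the worst-to-best order requested.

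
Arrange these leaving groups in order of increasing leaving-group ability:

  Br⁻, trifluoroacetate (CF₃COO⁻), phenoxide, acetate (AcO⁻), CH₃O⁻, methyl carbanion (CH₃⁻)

Rank by basicity of the departing species: weakest base leaves most easily.
Br⁻: pKₐ(HBr) ≈ -9 — weak base; good leaving group
trifluoroacetate (CF₃COO⁻): pKₐ(CF₃COOH) ≈ 0.2 — strongly electron-withdrawing CF₃ stabilises the carboxylate
acetate (AcO⁻): pKₐ(CH₃COOH) ≈ 4.8
phenoxide: pKₐ(C₆H₅OH (phenol)) ≈ 10 — resonance into the ring helps, but still a poor LG
CH₃O⁻: pKₐ(CH₃OH) ≈ 15.5 — strong base; alkoxides do not leave unassisted
methyl carbanion (CH₃⁻): pKₐ(CH₄) ≈ 48 — unstabilised carbanion; the worst conceivable leaving group
Listed from poorest to best leaving group as asked.

methyl carbanion (CH₃⁻) < CH₃O⁻ < phenoxide < acetate (AcO⁻) < trifluoroacetate (CF₃COO⁻) < Br⁻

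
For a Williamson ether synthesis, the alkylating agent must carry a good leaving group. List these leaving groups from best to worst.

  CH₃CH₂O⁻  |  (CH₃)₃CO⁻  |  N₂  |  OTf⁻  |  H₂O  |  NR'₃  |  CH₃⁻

N₂ > OTf⁻ > H₂O > NR'₃ > CH₃CH₂O⁻ > (CH₃)₃CO⁻ > CH₃⁻

Leaving-group ability tracks the stability of the departed species; conjugate-acid pKₐ is the usual yardstick (lower pKₐ → better LG).
N₂: no meaningful conjugate acid; N₂ departs as an exceptionally stable neutral molecule
OTf⁻: pKₐ(CF₃SO₃H (triflic acid)) ≈ -14
H₂O: pKₐ(H₃O⁺) ≈ -1.7
NR'₃: pKₐ(R'₃NH⁺) ≈ 10.7
CH₃CH₂O⁻: pKₐ(CH₃CH₂OH) ≈ 16
(CH₃)₃CO⁻: pKₐ(t-BuOH) ≈ 18
CH₃⁻: pKₐ(CH₄) ≈ 48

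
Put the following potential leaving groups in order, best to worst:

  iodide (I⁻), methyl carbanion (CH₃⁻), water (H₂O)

iodide (I⁻) > water (H₂O) > methyl carbanion (CH₃⁻)

The more stable X⁻ (or X) is on its own — i.e. the weaker a base it is — the better a leaving group it makes.
iodide (I⁻): pKₐ(HI) ≈ -10 — large, highly polarisable; very weak base
water (H₂O): pKₐ(H₃O⁺) ≈ -1.7
methyl carbanion (CH₃⁻): pKₐ(CH₄) ≈ 48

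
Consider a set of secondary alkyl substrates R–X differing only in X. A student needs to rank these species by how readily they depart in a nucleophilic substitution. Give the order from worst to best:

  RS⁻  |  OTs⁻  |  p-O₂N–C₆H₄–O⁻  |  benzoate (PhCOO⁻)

RS⁻ < p-O₂N–C₆H₄–O⁻ < benzoate (PhCOO⁻) < OTs⁻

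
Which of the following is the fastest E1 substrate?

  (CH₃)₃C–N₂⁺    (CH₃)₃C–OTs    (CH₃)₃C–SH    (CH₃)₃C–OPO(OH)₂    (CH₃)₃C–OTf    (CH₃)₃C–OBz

(CH₃)₃C–N₂⁺

With the same alkyl group throughout, only the leaving group differentiates the rates.
Leaving-group ability tracks the stability of the departed species; conjugate-acid pKₐ is the usual yardstick (lower pKₐ → better LG).
(CH₃)₃C–N₂⁺ loses N₂: no meaningful conjugate acid; N₂ departs as an exceptionally stable neutral molecule
(CH₃)₃C–OTf loses OTf⁻: pKₐ(CF₃SO₃H (triflic acid)) ≈ -14
(CH₃)₃C–OTs loses OTs⁻: pKₐ(p-CH₃C₆H₄SO₃H (TsOH)) ≈ -2.8
(CH₃)₃C–OPO(OH)₂ loses H₂PO₄⁻: pKₐ(H₃PO₄) ≈ 2.1
(CH₃)₃C–OBz loses PhCOO⁻: pKₐ(C₆H₅COOH) ≈ 4.2
(CH₃)₃C–SH loses HS⁻: pKₐ(H₂S) ≈ 7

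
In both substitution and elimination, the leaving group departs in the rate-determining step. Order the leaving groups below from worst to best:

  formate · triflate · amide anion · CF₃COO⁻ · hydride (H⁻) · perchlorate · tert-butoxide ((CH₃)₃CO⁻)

triflate: pKₐ(CF₃SO₃H (triflic acid)) ≈ -14
perchlorate: pKₐ(HClO₄) ≈ -10 — extremely weak base; rarely used for safety reasons
CF₃COO⁻: pKₐ(CF₃COOH) ≈ 0.2
formate: pKₐ(HCOOH) ≈ 3.8
tert-butoxide ((CH₃)₃CO⁻): pKₐ(t-BuOH) ≈ 18 — bulky, strongly basic alkoxide
hydride (H⁻): pKₐ(H₂) ≈ 36 — extremely strong base; leaves only in special hydride-transfer contexts
amide anion: pKₐ(NH₃) ≈ 38
Listed from poorest to best leaving group as asked.

amide anion < hydride (H⁻) < tert-butoxide ((CH₃)₃CO⁻) < formate < CF₃COO⁻ < perchlorate < triflate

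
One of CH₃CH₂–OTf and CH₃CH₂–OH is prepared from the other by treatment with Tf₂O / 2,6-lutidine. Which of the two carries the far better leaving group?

CH₃CH₂–OTf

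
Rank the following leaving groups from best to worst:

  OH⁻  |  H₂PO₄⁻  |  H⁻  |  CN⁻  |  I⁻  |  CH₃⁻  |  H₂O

I⁻: pKₐ(HI) ≈ -10 — large, highly polarisable; very weak base
H₂O: pKₐ(H₃O⁺) ≈ -1.7
H₂PO₄⁻: pKₐ(H₃PO₄) ≈ 2.1 — moderate base; biological leaving group after further activation
CN⁻: pKₐ(HCN) ≈ 9.2
OH⁻: pKₐ(H₂O) ≈ 15.7 — strong base; essentially never leaves without prior activation
H⁻: pKₐ(H₂) ≈ 36 — extremely strong base; leaves only in special hydride-transfer contexts
CH₃⁻: pKₐ(CH₄) ≈ 48 — unstabilised carbanion; the worst conceivable leaving group

I⁻ > H₂O > H₂PO₄⁻ > CN⁻ > OH⁻ > H⁻ > CH₃⁻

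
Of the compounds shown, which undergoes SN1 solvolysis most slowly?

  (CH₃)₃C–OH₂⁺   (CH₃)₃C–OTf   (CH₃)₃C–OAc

Identical carbon frameworks mean the comparison reduces to leaving-group quality.
The more stable X⁻ (or X) is on its own — i.e. the weaker a base it is — the better a leaving group it makes.
(CH₃)₃C–OTf loses OTf⁻: pKₐ(CF₃SO₃H (triflic acid)) ≈ -14
(CH₃)₃C–OH₂⁺ loses H₂O: pKₐ(H₃O⁺) ≈ -1.7
(CH₃)₃C–OAc loses AcO⁻: pKₐ(CH₃COOH) ≈ 4.8

(CH₃)₃C–OAc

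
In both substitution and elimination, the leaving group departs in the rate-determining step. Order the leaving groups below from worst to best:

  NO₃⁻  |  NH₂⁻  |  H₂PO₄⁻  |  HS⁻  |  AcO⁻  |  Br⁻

NH₂⁻ < HS⁻ < AcO⁻ < H₂PO₄⁻ < NO₃⁻ < Br⁻

A good leaving group is a weak base: the lower the pKₐ of its conjugate acid, the more readily it departs.
Br⁻: pKₐ(HBr) ≈ -9
NO₃⁻: pKₐ(HNO₃) ≈ -1.3 — resonance-delocalised over three oxygens
H₂PO₄⁻: pKₐ(H₃PO₄) ≈ 2.1 — moderate base; biological leaving group after further activation
AcO⁻: pKₐ(CH₃COOH) ≈ 4.8 — resonance-stabilised but still a weak base
HS⁻: pKₐ(H₂S) ≈ 7 — larger and more polarisable than the oxygen analogue
NH₂⁻: pKₐ(NH₃) ≈ 38
Reversing gives the worst-to-best order requested.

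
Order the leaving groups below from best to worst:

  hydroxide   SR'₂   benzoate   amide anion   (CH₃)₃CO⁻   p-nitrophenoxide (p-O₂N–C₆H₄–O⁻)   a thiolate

SR'₂ > benzoate > p-nitrophenoxide (p-O₂N–C₆H₄–O⁻) > a thiolate > hydroxide > (CH₃)₃CO⁻ > amide anion

Rank by basicity of the departing species: weakest base leaves most easily.
SR'₂: pKₐ(R'₂SH⁺) ≈ -7
benzoate: pKₐ(C₆H₅COOH) ≈ 4.2
p-nitrophenoxide (p-O₂N–C₆H₄–O⁻): pKₐ(p-nitrophenol) ≈ 7.2
a thiolate: pKₐ(RSH (a thiol)) ≈ 10.5 — moderately basic; rarely leaves without activation
hydroxide: pKₐ(H₂O) ≈ 15.7 — strong base; essentially never leaves without prior activation
(CH₃)₃CO⁻: pKₐ(t-BuOH) ≈ 18
amide anion: pKₐ(NH₃) ≈ 38 — extremely strong base; never a leaving group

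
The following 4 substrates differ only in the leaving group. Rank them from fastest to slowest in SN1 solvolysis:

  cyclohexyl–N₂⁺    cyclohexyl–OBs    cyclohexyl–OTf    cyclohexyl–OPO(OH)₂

cyclohexyl–N₂⁺ > cyclohexyl–OTf > cyclohexyl–OBs > cyclohexyl–OPO(OH)₂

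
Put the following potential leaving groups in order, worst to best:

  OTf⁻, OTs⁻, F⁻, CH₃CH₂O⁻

OTf⁻: pKₐ(CF₃SO₃H (triflic acid)) ≈ -14
OTs⁻: pKₐ(p-CH₃C₆H₄SO₃H (TsOH)) ≈ -2.8
F⁻: pKₐ(HF) ≈ 3.2
CH₃CH₂O⁻: pKₐ(CH₃CH₂OH) ≈ 16
The question asks for worst first, so the sequence is read in increasing leaving-group ability.

CH₃CH₂O⁻ < F⁻ < OTs⁻ < OTf⁻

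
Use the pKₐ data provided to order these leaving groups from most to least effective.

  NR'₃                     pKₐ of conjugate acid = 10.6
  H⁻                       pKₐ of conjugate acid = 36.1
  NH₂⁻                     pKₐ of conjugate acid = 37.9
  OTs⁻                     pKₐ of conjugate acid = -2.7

Lower conjugate-acid pKₐ ⇒ weaker base ⇒ better leaving group.
Sorting by the given values: OTs⁻ (-2.7), NR'₃ (10.6), H⁻ (36.1), NH₂⁻ (37.9).

OTs⁻ > NR'₃ > H⁻ > NH₂⁻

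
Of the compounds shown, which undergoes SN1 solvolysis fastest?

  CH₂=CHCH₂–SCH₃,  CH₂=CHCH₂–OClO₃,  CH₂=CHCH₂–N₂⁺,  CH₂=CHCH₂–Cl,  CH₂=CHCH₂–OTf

Identical carbon frameworks mean the comparison reduces to leaving-group quality.
The more stable X⁻ (or X) is on its own — i.e. the weaker a base it is — the better a leaving group it makes.
CH₂=CHCH₂–N₂⁺ loses N₂: no meaningful conjugate acid; N₂ departs as an exceptionally stable neutral molecule
CH₂=CHCH₂–OTf loses OTf⁻: pKₐ(CF₃SO₃H (triflic acid)) ≈ -14
CH₂=CHCH₂–OClO₃ loses ClO₄⁻: pKₐ(HClO₄) ≈ -10
CH₂=CHCH₂–Cl loses Cl⁻: pKₐ(HCl) ≈ -7
CH₂=CHCH₂–SCH₃ loses RS⁻: pKₐ(RSH (a thiol)) ≈ 10.5

CH₂=CHCH₂–N₂⁺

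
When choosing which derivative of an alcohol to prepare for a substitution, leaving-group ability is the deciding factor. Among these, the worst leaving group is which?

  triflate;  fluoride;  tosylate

fluoride

Rank by basicity of the departing species: weakest base leaves most easily.
triflate: pKₐ(CF₃SO₃H (triflic acid)) ≈ -14
tosylate: pKₐ(p-CH₃C₆H₄SO₃H (TsOH)) ≈ -2.8
fluoride: pKₐ(HF) ≈ 3.2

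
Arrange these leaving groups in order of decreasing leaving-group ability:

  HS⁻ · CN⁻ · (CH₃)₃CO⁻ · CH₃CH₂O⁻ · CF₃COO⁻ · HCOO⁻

CF₃COO⁻ > HCOO⁻ > HS⁻ > CN⁻ > CH₃CH₂O⁻ > (CH₃)₃CO⁻

Rank by basicity of the departing species: weakest base leaves most easily.
CF₃COO⁻: pKₐ(CF₃COOH) ≈ 0.2
HCOO⁻: pKₐ(HCOOH) ≈ 3.8 — resonance-stabilised carboxylate
HS⁻: pKₐ(H₂S) ≈ 7 — larger and more polarisable than the oxygen analogue
CN⁻: pKₐ(HCN) ≈ 9.2
CH₃CH₂O⁻: pKₐ(CH₃CH₂OH) ≈ 16 — strong base; alkoxides do not leave unassisted
(CH₃)₃CO⁻: pKₐ(t-BuOH) ≈ 18 — bulky, strongly basic alkoxide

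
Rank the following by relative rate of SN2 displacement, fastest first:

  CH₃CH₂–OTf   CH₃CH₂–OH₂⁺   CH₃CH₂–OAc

Same R in every case — rank the leaving groups.
The more stable X⁻ (or X) is on its own — i.e. the weaker a base it is — the better a leaving group it makes.
CH₃CH₂–OTf loses OTf⁻: pKₐ(CF₃SO₃H (triflic acid)) ≈ -14
CH₃CH₂–OH₂⁺ loses H₂O: pKₐ(H₃O⁺) ≈ -1.7
CH₃CH₂–OAc loses AcO⁻: pKₐ(CH₃COOH) ≈ 4.8

CH₃CH₂–OTf > CH₃CH₂–OH₂⁺ > CH₃CH₂–OAc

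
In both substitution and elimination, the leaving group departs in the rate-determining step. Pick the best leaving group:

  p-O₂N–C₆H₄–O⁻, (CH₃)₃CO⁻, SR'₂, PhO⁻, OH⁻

The more stable X⁻ (or X) is on its own — i.e. the weaker a base it is — the better a leaving group it makes.
SR'₂: pKₐ(R'₂SH⁺) ≈ -7
p-O₂N–C₆H₄–O⁻: pKₐ(p-nitrophenol) ≈ 7.2
PhO⁻: pKₐ(C₆H₅OH (phenol)) ≈ 10
OH⁻: pKₐ(H₂O) ≈ 15.7
(CH₃)₃CO⁻: pKₐ(t-BuOH) ≈ 18

SR'₂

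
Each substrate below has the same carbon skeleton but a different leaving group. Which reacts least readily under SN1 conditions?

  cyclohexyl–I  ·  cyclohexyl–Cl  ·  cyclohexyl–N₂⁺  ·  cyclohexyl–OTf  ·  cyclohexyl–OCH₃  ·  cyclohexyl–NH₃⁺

cyclohexyl–OCH₃

The skeletons are identical, so relative rate is governed entirely by leaving-group ability.
Rank by basicity of the departing species: weakest base leaves most easily.
cyclohexyl–N₂⁺ loses N₂: no meaningful conjugate acid; N₂ departs as an exceptionally stable neutral molecule
cyclohexyl–OTf loses OTf⁻: pKₐ(CF₃SO₃H (triflic acid)) ≈ -14
cyclohexyl–I loses I⁻: pKₐ(HI) ≈ -10
cyclohexyl–Cl loses Cl⁻: pKₐ(HCl) ≈ -7
cyclohexyl–NH₃⁺ loses NH₃: pKₐ(NH₄⁺) ≈ 9.2
cyclohexyl–OCH₃ loses CH₃O⁻: pKₐ(CH₃OH) ≈ 15.5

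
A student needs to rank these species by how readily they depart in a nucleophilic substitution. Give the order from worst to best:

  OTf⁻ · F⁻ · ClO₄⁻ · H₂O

F⁻ < H₂O < ClO₄⁻ < OTf⁻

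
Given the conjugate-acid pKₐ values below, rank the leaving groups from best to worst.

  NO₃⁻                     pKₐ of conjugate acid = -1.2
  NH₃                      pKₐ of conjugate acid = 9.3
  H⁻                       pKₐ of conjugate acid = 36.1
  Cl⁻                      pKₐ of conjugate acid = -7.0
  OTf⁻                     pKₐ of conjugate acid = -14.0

OTf⁻ > Cl⁻ > NO₃⁻ > NH₃ > H⁻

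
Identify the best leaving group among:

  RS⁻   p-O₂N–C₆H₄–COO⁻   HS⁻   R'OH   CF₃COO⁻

R'OH: pKₐ(R'OH₂⁺) ≈ -2.4
CF₃COO⁻: pKₐ(CF₃COOH) ≈ 0.2
p-O₂N–C₆H₄–COO⁻: pKₐ(p-nitrobenzoic acid) ≈ 3.4
HS⁻: pKₐ(H₂S) ≈ 7
RS⁻: pKₐ(RSH (a thiol)) ≈ 10.5

R'OH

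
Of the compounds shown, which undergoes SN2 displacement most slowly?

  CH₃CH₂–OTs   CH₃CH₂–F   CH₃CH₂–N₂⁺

CH₃CH₂–F

Same R in every case — rank the leaving groups.
The more stable X⁻ (or X) is on its own — i.e. the weaker a base it is — the better a leaving group it makes.
CH₃CH₂–N₂⁺ loses N₂: no meaningful conjugate acid; N₂ departs as an exceptionally stable neutral molecule
CH₃CH₂–OTs loses OTs⁻: pKₐ(p-CH₃C₆H₄SO₃H (TsOH)) ≈ -2.8
CH₃CH₂–F loses F⁻: pKₐ(HF) ≈ 3.2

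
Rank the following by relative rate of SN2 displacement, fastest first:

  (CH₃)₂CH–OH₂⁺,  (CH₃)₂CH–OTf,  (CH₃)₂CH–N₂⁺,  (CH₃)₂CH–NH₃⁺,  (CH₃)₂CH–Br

(CH₃)₂CH–N₂⁺ > (CH₃)₂CH–OTf > (CH₃)₂CH–Br > (CH₃)₂CH–OH₂⁺ > (CH₃)₂CH–NH₃⁺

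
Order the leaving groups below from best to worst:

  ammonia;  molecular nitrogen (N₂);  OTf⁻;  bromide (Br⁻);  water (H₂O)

A good leaving group is a weak base: the lower the pKₐ of its conjugate acid, the more readily it departs.
molecular nitrogen (N₂): no meaningful conjugate acid; N₂ departs as an exceptionally stable neutral molecule
OTf⁻: pKₐ(CF₃SO₃H (triflic acid)) ≈ -14
bromide (Br⁻): pKₐ(HBr) ≈ -9
water (H₂O): pKₐ(H₃O⁺) ≈ -1.7 — neutral; leaves from a protonated alcohol (R–OH₂⁺)
ammonia: pKₐ(NH₄⁺) ≈ 9.2 — neutral but moderately basic; leaves from R–NH₃⁺

molecular nitrogen (N₂) > OTf⁻ > bromide (Br⁻) > water (H₂O) > ammonia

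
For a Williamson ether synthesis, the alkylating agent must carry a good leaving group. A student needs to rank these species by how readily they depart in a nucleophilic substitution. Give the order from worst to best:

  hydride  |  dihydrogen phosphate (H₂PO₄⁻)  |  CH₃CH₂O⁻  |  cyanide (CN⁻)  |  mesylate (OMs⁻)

A good leaving group is a weak base: the lower the pKₐ of its conjugate acid, the more readily it departs.
mesylate (OMs⁻): pKₐ(CH₃SO₃H (MsOH)) ≈ -1.9
dihydrogen phosphate (H₂PO₄⁻): pKₐ(H₃PO₄) ≈ 2.1 — moderate base; biological leaving group after further activation
cyanide (CN⁻): pKₐ(HCN) ≈ 9.2
CH₃CH₂O⁻: pKₐ(CH₃CH₂OH) ≈ 16 — strong base; alkoxides do not leave unassisted
hydride: pKₐ(H₂) ≈ 36 — extremely strong base; leaves only in special hydride-transfer contexts
Listed from poorest to best leaving group as asked.

hydride < CH₃CH₂O⁻ < cyanide (CN⁻) < dihydrogen phosphate (H₂PO₄⁻) < mesylate (OMs⁻)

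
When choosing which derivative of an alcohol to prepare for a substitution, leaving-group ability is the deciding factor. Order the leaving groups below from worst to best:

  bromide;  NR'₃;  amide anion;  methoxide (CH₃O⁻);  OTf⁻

amide anion < methoxide (CH₃O⁻) < NR'₃ < bromide < OTf⁻

Rank by basicity of the departing species: weakest base leaves most easily.
OTf⁻: pKₐ(CF₃SO₃H (triflic acid)) ≈ -14 — charge spread over three oxygens and a CF₃ group; the premier leaving group in synthesis
bromide: pKₐ(HBr) ≈ -9 — weak base; good leaving group
NR'₃: pKₐ(R'₃NH⁺) ≈ 10.7 — neutral but still a fairly strong base; Hofmann-elimination LG
methoxide (CH₃O⁻): pKₐ(CH₃OH) ≈ 15.5
amide anion: pKₐ(NH₃) ≈ 38
Reversing gives the worst-to-best order requested.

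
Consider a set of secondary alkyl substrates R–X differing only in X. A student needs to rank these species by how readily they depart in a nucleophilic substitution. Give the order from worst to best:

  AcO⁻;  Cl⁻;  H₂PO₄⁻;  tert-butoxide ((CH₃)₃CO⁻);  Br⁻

tert-butoxide ((CH₃)₃CO⁻) < AcO⁻ < H₂PO₄⁻ < Cl⁻ < Br⁻

A good leaving group is a weak base: the lower the pKₐ of its conjugate acid, the more readily it departs.
Br⁻: pKₐ(HBr) ≈ -9 — weak base; good leaving group
Cl⁻: pKₐ(HCl) ≈ -7 — moderately weak base
H₂PO₄⁻: pKₐ(H₃PO₄) ≈ 2.1
AcO⁻: pKₐ(CH₃COOH) ≈ 4.8
tert-butoxide ((CH₃)₃CO⁻): pKₐ(t-BuOH) ≈ 18
Reversing gives the worst-to-best order requested.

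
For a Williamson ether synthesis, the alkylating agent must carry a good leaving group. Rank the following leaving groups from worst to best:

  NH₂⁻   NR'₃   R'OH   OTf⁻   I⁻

NH₂⁻ < NR'₃ < R'OH < I⁻ < OTf⁻

Rank by basicity of the departing species: weakest base leaves most easily.
OTf⁻: pKₐ(CF₃SO₃H (triflic acid)) ≈ -14 — charge spread over three oxygens and a CF₃ group; the premier leaving group in synthesis
I⁻: pKₐ(HI) ≈ -10
R'OH: pKₐ(R'OH₂⁺) ≈ -2.4 — neutral; leaves from a protonated ether (an oxonium ion, R–O(H)R'⁺)
NR'₃: pKₐ(R'₃NH⁺) ≈ 10.7 — neutral but still a fairly strong base; Hofmann-elimination LG
NH₂⁻: pKₐ(NH₃) ≈ 38 — extremely strong base; never a leaving group
Reversing gives the worst-to-best order requested.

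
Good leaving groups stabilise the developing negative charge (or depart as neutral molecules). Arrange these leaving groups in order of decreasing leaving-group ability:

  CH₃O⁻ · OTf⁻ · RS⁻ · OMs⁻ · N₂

N₂: no meaningful conjugate acid; N₂ departs as an exceptionally stable neutral molecule
OTf⁻: pKₐ(CF₃SO₃H (triflic acid)) ≈ -14
OMs⁻: pKₐ(CH₃SO₃H (MsOH)) ≈ -1.9
RS⁻: pKₐ(RSH (a thiol)) ≈ 10.5
CH₃O⁻: pKₐ(CH₃OH) ≈ 15.5

N₂ > OTf⁻ > OMs⁻ > RS⁻ > CH₃O⁻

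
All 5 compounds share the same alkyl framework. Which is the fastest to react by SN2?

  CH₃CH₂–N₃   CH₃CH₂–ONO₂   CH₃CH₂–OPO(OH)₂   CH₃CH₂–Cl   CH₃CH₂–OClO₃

The skeletons are identical, so relative rate is governed entirely by leaving-group ability.
Leaving-group ability tracks the stability of the departed species; conjugate-acid pKₐ is the usual yardstick (lower pKₐ → better LG).
CH₃CH₂–OClO₃ loses ClO₄⁻: pKₐ(HClO₄) ≈ -10
CH₃CH₂–Cl loses Cl⁻: pKₐ(HCl) ≈ -7
CH₃CH₂–ONO₂ loses NO₃⁻: pKₐ(HNO₃) ≈ -1.3
CH₃CH₂–OPO(OH)₂ loses H₂PO₄⁻: pKₐ(H₃PO₄) ≈ 2.1
CH₃CH₂–N₃ loses N₃⁻: pKₐ(HN₃) ≈ 4.7

CH₃CH₂–OClO₃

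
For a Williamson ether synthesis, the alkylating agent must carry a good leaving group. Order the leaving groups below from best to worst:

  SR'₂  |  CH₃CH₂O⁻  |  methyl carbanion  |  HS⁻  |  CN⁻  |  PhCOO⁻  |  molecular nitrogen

molecular nitrogen > SR'₂ > PhCOO⁻ > HS⁻ > CN⁻ > CH₃CH₂O⁻ > methyl carbanion

molecular nitrogen: no meaningful conjugate acid; N₂ departs as an exceptionally stable neutral molecule
SR'₂: pKₐ(R'₂SH⁺) ≈ -7 — neutral; leaves from a sulfonium salt (R–SR'₂⁺)
PhCOO⁻: pKₐ(C₆H₅COOH) ≈ 4.2 — aryl carboxylate
HS⁻: pKₐ(H₂S) ≈ 7
CN⁻: pKₐ(HCN) ≈ 9.2
CH₃CH₂O⁻: pKₐ(CH₃CH₂OH) ≈ 16 — strong base; alkoxides do not leave unassisted
methyl carbanion: pKₐ(CH₄) ≈ 48 — unstabilised carbanion; the worst conceivable leaving group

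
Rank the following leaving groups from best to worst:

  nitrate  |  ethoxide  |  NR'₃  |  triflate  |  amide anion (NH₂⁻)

triflate > nitrate > NR'₃ > ethoxide > amide anion (NH₂⁻)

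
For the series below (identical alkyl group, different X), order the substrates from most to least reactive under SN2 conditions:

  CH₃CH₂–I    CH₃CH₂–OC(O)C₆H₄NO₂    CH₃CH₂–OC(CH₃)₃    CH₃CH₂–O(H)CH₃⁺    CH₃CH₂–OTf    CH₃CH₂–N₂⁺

Identical carbon frameworks mean the comparison reduces to leaving-group quality.
Rank by basicity of the departing species: weakest base leaves most easily.
CH₃CH₂–N₂⁺ loses N₂: no meaningful conjugate acid; N₂ departs as an exceptionally stable neutral molecule
CH₃CH₂–OTf loses OTf⁻: pKₐ(CF₃SO₃H (triflic acid)) ≈ -14
CH₃CH₂–I loses I⁻: pKₐ(HI) ≈ -10
CH₃CH₂–O(H)CH₃⁺ loses R'OH: pKₐ(R'OH₂⁺) ≈ -2.4
CH₃CH₂–OC(O)C₆H₄NO₂ loses p-O₂N–C₆H₄–COO⁻: pKₐ(p-nitrobenzoic acid) ≈ 3.4
CH₃CH₂–OC(CH₃)₃ loses (CH₃)₃CO⁻: pKₐ(t-BuOH) ≈ 18

CH₃CH₂–N₂⁺ > CH₃CH₂–OTf > CH₃CH₂–I > CH₃CH₂–O(H)CH₃⁺ > CH₃CH₂–OC(O)C₆H₄NO₂ > CH₃CH₂–OC(CH₃)₃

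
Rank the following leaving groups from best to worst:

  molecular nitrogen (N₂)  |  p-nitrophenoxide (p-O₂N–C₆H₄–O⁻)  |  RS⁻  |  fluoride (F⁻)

molecular nitrogen (N₂): no meaningful conjugate acid; N₂ departs as an exceptionally stable neutral molecule
fluoride (F⁻): pKₐ(HF) ≈ 3.2 — small and strongly basic; the poor halide leaving group
p-nitrophenoxide (p-O₂N–C₆H₄–O⁻): pKₐ(p-nitrophenol) ≈ 7.2
RS⁻: pKₐ(RSH (a thiol)) ≈ 10.5 — moderately basic; rarely leaves without activation

molecular nitrogen (N₂) > fluoride (F⁻) > p-nitrophenoxide (p-O₂N–C₆H₄–O⁻) > RS⁻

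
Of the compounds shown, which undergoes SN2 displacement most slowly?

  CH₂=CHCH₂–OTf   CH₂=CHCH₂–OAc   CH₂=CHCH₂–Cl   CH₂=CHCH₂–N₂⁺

CH₂=CHCH₂–OAc

With the same alkyl group throughout, only the leaving group differentiates the rates.
Rank by basicity of the departing species: weakest base leaves most easily.
CH₂=CHCH₂–N₂⁺ loses N₂: no meaningful conjugate acid; N₂ departs as an exceptionally stable neutral molecule
CH₂=CHCH₂–OTf loses OTf⁻: pKₐ(CF₃SO₃H (triflic acid)) ≈ -14
CH₂=CHCH₂–Cl loses Cl⁻: pKₐ(HCl) ≈ -7
CH₂=CHCH₂–OAc loses AcO⁻: pKₐ(CH₃COOH) ≈ 4.8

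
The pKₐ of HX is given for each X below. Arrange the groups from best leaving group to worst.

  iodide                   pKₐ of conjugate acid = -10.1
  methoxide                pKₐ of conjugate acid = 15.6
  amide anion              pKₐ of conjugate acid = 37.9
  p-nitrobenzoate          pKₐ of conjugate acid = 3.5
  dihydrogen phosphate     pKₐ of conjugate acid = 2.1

iodide > dihydrogen phosphate > p-nitrobenzoate > methoxide > amide anion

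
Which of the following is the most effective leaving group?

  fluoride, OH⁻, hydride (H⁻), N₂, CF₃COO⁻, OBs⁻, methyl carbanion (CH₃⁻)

Rank by basicity of the departing species: weakest base leaves most easily.
N₂: no meaningful conjugate acid; N₂ departs as an exceptionally stable neutral molecule
OBs⁻: pKₐ(p-BrC₆H₄SO₃H) ≈ -2.8
CF₃COO⁻: pKₐ(CF₃COOH) ≈ 0.2
fluoride: pKₐ(HF) ≈ 3.2
OH⁻: pKₐ(H₂O) ≈ 15.7
hydride (H⁻): pKₐ(H₂) ≈ 36
methyl carbanion (CH₃⁻): pKₐ(CH₄) ≈ 48

N₂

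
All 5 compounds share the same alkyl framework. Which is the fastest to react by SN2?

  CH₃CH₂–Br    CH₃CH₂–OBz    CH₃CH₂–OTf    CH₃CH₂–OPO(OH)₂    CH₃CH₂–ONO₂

CH₃CH₂–OTf

With the same alkyl group throughout, only the leaving group differentiates the rates.
A good leaving group is a weak base: the lower the pKₐ of its conjugate acid, the more readily it departs.
CH₃CH₂–OTf loses OTf⁻: pKₐ(CF₃SO₃H (triflic acid)) ≈ -14
CH₃CH₂–Br loses Br⁻: pKₐ(HBr) ≈ -9
CH₃CH₂–ONO₂ loses NO₃⁻: pKₐ(HNO₃) ≈ -1.3
CH₃CH₂–OPO(OH)₂ loses H₂PO₄⁻: pKₐ(H₃PO₄) ≈ 2.1
CH₃CH₂–OBz loses PhCOO⁻: pKₐ(C₆H₅COOH) ≈ 4.2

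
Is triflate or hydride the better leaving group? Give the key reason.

triflate is the better leaving group.
pKₐ(CF₃SO₃H (triflic acid)) ≈ -14 versus pKₐ(H₂) ≈ 36: triflate is the much weaker base.
Charge spread over three oxygens and a CF₃ group; the premier leaving group in synthesis.

triflate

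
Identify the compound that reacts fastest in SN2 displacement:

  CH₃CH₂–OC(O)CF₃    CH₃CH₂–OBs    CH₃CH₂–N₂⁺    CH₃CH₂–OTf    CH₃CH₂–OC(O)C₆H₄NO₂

Identical carbon frameworks mean the comparison reduces to leaving-group quality.
The more stable X⁻ (or X) is on its own — i.e. the weaker a base it is — the better a leaving group it makes.
CH₃CH₂–N₂⁺ loses N₂: no meaningful conjugate acid; N₂ departs as an exceptionally stable neutral molecule
CH₃CH₂–OTf loses OTf⁻: pKₐ(CF₃SO₃H (triflic acid)) ≈ -14
CH₃CH₂–OBs loses OBs⁻: pKₐ(p-BrC₆H₄SO₃H) ≈ -2.8
CH₃CH₂–OC(O)CF₃ loses CF₃COO⁻: pKₐ(CF₃COOH) ≈ 0.2
CH₃CH₂–OC(O)C₆H₄NO₂ loses p-O₂N–C₆H₄–COO⁻: pKₐ(p-nitrobenzoic acid) ≈ 3.4

CH₃CH₂–N₂⁺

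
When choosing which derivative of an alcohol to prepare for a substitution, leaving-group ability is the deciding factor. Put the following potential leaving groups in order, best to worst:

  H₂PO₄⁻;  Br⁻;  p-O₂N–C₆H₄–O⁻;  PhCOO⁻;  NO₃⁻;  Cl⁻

Leaving-group ability tracks the stability of the departed species; conjugate-acid pKₐ is the usual yardstick (lower pKₐ → better LG).
Br⁻: pKₐ(HBr) ≈ -9
Cl⁻: pKₐ(HCl) ≈ -7
NO₃⁻: pKₐ(HNO₃) ≈ -1.3 — resonance-delocalised over three oxygens
H₂PO₄⁻: pKₐ(H₃PO₄) ≈ 2.1 — moderate base; biological leaving group after further activation
PhCOO⁻: pKₐ(C₆H₅COOH) ≈ 4.2
p-O₂N–C₆H₄–O⁻: pKₐ(p-nitrophenol) ≈ 7.2

Br⁻ > Cl⁻ > NO₃⁻ > H₂PO₄⁻ > PhCOO⁻ > p-O₂N–C₆H₄–O⁻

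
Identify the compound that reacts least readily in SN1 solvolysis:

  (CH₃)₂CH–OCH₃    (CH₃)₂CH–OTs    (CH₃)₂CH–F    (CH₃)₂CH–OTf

(CH₃)₂CH–OCH₃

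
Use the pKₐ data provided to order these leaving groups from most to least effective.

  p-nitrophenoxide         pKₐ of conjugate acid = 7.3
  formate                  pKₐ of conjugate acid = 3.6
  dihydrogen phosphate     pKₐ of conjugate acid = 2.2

dihydrogen phosphate > formate > p-nitrophenoxide

Lower conjugate-acid pKₐ ⇒ weaker base ⇒ better leaving group.
Sorting by the given values: dihydrogen phosphate (2.2), formate (3.6), p-nitrophenoxide (7.3).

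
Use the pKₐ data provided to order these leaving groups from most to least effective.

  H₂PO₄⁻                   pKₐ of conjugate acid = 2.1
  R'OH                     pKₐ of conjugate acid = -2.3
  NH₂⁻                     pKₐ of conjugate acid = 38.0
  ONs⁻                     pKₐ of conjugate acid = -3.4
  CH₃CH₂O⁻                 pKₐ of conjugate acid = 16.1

ONs⁻ > R'OH > H₂PO₄⁻ > CH₃CH₂O⁻ > NH₂⁻

Lower conjugate-acid pKₐ ⇒ weaker base ⇒ better leaving group.
Sorting by the given values: ONs⁻ (-3.4), R'OH (-2.3), H₂PO₄⁻ (2.1), CH₃CH₂O⁻ (16.1), NH₂⁻ (38.0).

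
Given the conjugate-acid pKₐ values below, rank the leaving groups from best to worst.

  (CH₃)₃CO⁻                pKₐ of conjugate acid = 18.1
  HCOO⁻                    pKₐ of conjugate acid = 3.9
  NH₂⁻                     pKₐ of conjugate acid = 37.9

HCOO⁻ > (CH₃)₃CO⁻ > NH₂⁻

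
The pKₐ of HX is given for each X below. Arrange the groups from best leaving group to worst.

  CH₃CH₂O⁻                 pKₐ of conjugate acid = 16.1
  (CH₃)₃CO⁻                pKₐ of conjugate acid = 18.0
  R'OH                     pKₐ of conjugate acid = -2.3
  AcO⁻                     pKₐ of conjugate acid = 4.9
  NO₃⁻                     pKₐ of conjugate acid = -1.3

R'OH > NO₃⁻ > AcO⁻ > CH₃CH₂O⁻ > (CH₃)₃CO⁻

Lower conjugate-acid pKₐ ⇒ weaker base ⇒ better leaving group.
Sorting by the given values: R'OH (-2.3), NO₃⁻ (-1.3), AcO⁻ (4.9), CH₃CH₂O⁻ (16.1), (CH₃)₃CO⁻ (18.0).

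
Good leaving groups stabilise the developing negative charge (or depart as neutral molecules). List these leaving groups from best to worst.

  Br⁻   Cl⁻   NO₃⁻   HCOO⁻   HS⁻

A good leaving group is a weak base: the lower the pKₐ of its conjugate acid, the more readily it departs.
Br⁻: pKₐ(HBr) ≈ -9
Cl⁻: pKₐ(HCl) ≈ -7
NO₃⁻: pKₐ(HNO₃) ≈ -1.3
HCOO⁻: pKₐ(HCOOH) ≈ 3.8
HS⁻: pKₐ(H₂S) ≈ 7

Br⁻ > Cl⁻ > NO₃⁻ > HCOO⁻ > HS⁻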